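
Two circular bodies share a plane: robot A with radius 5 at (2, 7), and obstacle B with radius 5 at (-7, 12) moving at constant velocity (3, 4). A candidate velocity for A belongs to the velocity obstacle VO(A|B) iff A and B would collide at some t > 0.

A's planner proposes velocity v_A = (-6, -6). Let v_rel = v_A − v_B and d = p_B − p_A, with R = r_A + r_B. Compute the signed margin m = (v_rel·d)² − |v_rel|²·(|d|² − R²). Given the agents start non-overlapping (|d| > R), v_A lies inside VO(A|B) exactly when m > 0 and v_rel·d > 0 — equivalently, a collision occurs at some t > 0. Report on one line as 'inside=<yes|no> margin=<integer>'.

d = (-9, 5),  |d|² = 106;  R = 5+5 = 10,  c = 106−10² = 6
v_rel = (-9, -10),  |v_rel|² = 181;  v_rel·d = (-9)·(-9) + (-10)·(5) = 31
181·t² − 62·t + 6 = 0  ⇒  m = 31² − 181·6 = -125
m = -125 < 0,  v_rel·d = 31 > 0  ⇒  outside

inside=no margin=-125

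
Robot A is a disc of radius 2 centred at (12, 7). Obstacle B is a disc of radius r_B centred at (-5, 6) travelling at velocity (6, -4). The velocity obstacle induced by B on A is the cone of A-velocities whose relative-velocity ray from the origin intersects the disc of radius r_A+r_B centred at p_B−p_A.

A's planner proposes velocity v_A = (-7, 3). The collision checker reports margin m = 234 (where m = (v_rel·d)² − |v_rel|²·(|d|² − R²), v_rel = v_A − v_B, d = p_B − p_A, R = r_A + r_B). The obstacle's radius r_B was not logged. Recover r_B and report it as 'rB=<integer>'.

m = 234
d = (-17, -1);  v_rel = (-13, 7),  |v_rel|² = 218
v_rel×d = (-13)·(-1) − (7)·(-17) = 132
since m = R²·218 − 132²:  R² = (17424 + 234) / 218 = 81
R = √81 = 9  ⇒  r_B = 9 − 2 = 7

rB=7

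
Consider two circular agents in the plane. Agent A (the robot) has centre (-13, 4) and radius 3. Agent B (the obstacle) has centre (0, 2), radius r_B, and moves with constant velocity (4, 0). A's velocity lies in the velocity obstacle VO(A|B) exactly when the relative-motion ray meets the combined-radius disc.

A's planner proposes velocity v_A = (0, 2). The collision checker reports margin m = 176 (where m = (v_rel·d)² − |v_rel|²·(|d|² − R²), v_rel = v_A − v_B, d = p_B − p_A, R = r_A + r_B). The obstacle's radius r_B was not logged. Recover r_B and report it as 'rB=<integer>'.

m = 176
d = (13, -2);  v_rel = (-4, 2),  |v_rel|² = 20
v_rel×d = (-4)·(-2) − (2)·(13) = -18
since m = R²·20 − (-18)²:  R² = (324 + 176) / 20 = 25
R = √25 = 5  ⇒  r_B = 5 − 3 = 2

rB=2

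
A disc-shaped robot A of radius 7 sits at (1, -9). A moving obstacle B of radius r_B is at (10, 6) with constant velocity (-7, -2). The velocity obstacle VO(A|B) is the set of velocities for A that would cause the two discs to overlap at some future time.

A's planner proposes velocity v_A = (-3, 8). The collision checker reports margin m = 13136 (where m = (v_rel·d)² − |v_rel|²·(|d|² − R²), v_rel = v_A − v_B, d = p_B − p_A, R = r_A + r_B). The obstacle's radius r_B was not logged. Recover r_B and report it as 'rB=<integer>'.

m = 13136
d = (9, 15);  v_rel = (4, 10),  |v_rel|² = 116
v_rel×d = (4)·(15) − (10)·(9) = -30
since m = R²·116 − (-30)²:  R² = (900 + 13136) / 116 = 121
R = √121 = 11  ⇒  r_B = 11 − 7 = 4

rB=4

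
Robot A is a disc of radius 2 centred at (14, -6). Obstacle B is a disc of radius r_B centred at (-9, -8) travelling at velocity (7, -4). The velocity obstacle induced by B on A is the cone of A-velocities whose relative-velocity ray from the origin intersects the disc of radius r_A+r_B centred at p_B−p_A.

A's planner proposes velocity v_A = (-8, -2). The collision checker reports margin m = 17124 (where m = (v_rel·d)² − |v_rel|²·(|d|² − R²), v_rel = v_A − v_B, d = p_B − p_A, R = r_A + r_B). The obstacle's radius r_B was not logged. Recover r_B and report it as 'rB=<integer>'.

m = 17124
d = (-23, -2);  v_rel = (-15, 2),  |v_rel|² = 229
v_rel×d = (-15)·(-2) − (2)·(-23) = 76
since m = R²·229 − 76²:  R² = (5776 + 17124) / 229 = 100
R = √100 = 10  ⇒  r_B = 10 − 2 = 8

rB=8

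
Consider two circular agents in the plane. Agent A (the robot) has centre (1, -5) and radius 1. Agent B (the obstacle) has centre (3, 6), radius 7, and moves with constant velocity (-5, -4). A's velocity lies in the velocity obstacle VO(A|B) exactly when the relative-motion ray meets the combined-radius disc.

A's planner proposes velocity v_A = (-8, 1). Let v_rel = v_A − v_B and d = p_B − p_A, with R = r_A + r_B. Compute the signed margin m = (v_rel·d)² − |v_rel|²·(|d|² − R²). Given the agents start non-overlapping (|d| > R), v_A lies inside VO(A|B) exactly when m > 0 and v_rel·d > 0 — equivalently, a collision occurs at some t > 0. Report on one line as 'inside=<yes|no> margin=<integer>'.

d = (2, 11),  |d|² = 125;  R = 1+7 = 8,  c = 125−8² = 61
v_rel = (-3, 5),  |v_rel|² = 34;  v_rel·d = (-3)·(2) + (5)·(11) = 49
34·t² − 98·t + 61 = 0  ⇒  m = 49² − 34·61 = 327
m = 327 > 0,  v_rel·d = 49 > 0  ⇒  inside

inside=yes margin=327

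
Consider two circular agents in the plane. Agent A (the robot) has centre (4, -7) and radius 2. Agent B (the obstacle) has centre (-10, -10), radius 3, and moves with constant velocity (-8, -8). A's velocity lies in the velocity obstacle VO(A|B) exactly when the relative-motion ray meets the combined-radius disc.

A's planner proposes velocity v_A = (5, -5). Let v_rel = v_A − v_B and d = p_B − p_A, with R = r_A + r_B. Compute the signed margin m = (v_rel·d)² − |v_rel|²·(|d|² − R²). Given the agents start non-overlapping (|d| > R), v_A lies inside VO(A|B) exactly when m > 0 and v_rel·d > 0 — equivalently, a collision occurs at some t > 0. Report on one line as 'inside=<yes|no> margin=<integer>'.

d = (-14, -3),  |d|² = 205;  R = 2+3 = 5,  c = 205−5² = 180
v_rel = (13, 3),  |v_rel|² = 178;  v_rel·d = (13)·(-14) + (3)·(-3) = -191
178·t² + 382·t + 180 = 0  ⇒  m = (-191)² − 178·180 = 4441
m = 4441 > 0,  v_rel·d = -191 < 0  ⇒  outside

inside=no margin=4441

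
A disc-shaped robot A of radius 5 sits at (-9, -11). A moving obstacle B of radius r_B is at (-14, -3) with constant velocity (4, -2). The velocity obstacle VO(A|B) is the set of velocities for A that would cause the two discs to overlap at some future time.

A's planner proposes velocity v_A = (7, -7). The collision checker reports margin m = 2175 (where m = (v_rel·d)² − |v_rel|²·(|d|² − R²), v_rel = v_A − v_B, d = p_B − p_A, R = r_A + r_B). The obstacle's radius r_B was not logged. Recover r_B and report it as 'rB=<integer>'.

m = 2175
d = (-5, 8);  v_rel = (3, -5),  |v_rel|² = 34
v_rel×d = (3)·(8) − (-5)·(-5) = -1
since m = R²·34 − (-1)²:  R² = (1 + 2175) / 34 = 64
R = √64 = 8  ⇒  r_B = 8 − 5 = 3

rB=3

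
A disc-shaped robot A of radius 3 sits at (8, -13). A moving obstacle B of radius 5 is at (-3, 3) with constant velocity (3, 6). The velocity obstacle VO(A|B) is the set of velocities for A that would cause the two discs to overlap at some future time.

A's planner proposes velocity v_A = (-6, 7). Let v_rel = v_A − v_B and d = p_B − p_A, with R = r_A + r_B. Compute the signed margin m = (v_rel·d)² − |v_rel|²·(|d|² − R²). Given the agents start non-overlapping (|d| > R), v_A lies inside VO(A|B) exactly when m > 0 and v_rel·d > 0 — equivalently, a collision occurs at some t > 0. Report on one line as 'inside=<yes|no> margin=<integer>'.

d = (-11, 16),  |d|² = 377;  R = 3+5 = 8,  c = 377−8² = 313
v_rel = (-9, 1),  |v_rel|² = 82;  v_rel·d = (-9)·(-11) + (1)·(16) = 115
82·t² − 230·t + 313 = 0  ⇒  m = 115² − 82·313 = -12441
m = -12441 < 0,  v_rel·d = 115 > 0  ⇒  outside

inside=no margin=-12441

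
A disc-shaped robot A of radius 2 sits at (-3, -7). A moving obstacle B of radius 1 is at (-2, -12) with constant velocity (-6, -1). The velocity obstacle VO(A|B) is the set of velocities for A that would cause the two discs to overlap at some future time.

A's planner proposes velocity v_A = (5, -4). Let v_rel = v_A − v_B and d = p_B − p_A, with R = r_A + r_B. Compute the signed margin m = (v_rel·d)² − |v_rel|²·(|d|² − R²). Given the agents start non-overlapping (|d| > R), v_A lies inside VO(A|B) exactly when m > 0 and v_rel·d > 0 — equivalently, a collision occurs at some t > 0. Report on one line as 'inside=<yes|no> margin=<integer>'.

d = (1, -5),  |d|² = 26;  R = 2+1 = 3,  c = 26−3² = 17
v_rel = (11, -3),  |v_rel|² = 130;  v_rel·d = (11)·(1) + (-3)·(-5) = 26
130·t² − 52·t + 17 = 0  ⇒  m = 26² − 130·17 = -1534
m = -1534 < 0,  v_rel·d = 26 > 0  ⇒  outside

inside=no margin=-1534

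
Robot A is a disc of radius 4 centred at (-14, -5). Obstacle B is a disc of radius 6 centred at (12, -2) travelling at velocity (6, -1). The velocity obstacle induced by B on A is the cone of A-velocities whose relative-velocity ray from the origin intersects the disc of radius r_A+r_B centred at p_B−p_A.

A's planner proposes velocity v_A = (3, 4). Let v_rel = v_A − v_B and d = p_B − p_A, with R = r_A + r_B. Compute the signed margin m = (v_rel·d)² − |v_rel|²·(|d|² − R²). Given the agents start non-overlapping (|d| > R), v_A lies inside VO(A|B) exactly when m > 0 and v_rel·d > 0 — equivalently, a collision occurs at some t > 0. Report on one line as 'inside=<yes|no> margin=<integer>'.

d = (26, 3),  |d|² = 685;  R = 4+6 = 10,  c = 685−10² = 585
v_rel = (-3, 5),  |v_rel|² = 34;  v_rel·d = (-3)·(26) + (5)·(3) = -63
34·t² + 126·t + 585 = 0  ⇒  m = (-63)² − 34·585 = -15921
m = -15921 < 0,  v_rel·d = -63 < 0  ⇒  outside

inside=no margin=-15921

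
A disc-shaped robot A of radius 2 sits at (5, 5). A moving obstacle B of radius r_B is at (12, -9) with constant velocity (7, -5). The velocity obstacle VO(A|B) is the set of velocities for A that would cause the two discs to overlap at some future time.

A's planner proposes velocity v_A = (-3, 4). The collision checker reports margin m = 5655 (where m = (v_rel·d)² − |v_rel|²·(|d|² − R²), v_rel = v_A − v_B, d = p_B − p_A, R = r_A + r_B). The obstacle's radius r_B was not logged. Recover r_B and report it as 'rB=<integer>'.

m = 5655
d = (7, -14);  v_rel = (-10, 9),  |v_rel|² = 181
v_rel×d = (-10)·(-14) − (9)·(7) = 77
since m = R²·181 − 77²:  R² = (5929 + 5655) / 181 = 64
R = √64 = 8  ⇒  r_B = 8 − 2 = 6

rB=6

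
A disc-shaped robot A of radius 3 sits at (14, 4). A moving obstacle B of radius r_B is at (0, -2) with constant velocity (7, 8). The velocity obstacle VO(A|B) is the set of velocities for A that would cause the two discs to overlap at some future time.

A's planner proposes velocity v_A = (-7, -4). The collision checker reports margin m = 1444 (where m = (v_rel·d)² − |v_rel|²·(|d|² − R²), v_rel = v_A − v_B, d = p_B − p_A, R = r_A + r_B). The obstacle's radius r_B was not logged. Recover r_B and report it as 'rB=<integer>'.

m = 1444
d = (-14, -6);  v_rel = (-14, -12),  |v_rel|² = 340
v_rel×d = (-14)·(-6) − (-12)·(-14) = -84
since m = R²·340 − (-84)²:  R² = (7056 + 1444) / 340 = 25
R = √25 = 5  ⇒  r_B = 5 − 3 = 2

rB=2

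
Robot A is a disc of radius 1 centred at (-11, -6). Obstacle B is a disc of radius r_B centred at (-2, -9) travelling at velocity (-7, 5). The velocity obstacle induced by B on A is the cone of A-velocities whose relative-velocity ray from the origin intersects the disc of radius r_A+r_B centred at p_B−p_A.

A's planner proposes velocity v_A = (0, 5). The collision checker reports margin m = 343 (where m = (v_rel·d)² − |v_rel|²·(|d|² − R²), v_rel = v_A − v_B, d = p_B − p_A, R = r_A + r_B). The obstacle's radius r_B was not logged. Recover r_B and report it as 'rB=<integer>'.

m = 343
d = (9, -3);  v_rel = (7, 0),  |v_rel|² = 49
v_rel×d = (7)·(-3) − (0)·(9) = -21
since m = R²·49 − (-21)²:  R² = (441 + 343) / 49 = 16
R = √16 = 4  ⇒  r_B = 4 − 1 = 3

rB=3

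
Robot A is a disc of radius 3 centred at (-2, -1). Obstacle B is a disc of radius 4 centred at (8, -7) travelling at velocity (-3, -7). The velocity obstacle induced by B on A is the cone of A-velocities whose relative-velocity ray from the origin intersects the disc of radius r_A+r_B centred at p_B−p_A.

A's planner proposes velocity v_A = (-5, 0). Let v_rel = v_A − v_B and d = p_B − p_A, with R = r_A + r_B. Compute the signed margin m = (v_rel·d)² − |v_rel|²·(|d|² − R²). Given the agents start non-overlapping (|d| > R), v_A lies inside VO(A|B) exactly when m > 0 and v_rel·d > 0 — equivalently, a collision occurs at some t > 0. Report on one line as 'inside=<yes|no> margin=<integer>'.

d = (10, -6),  |d|² = 136;  R = 3+4 = 7,  c = 136−7² = 87
v_rel = (-2, 7),  |v_rel|² = 53;  v_rel·d = (-2)·(10) + (7)·(-6) = -62
53·t² + 124·t + 87 = 0  ⇒  m = (-62)² − 53·87 = -767
m = -767 < 0,  v_rel·d = -62 < 0  ⇒  outside

inside=no margin=-767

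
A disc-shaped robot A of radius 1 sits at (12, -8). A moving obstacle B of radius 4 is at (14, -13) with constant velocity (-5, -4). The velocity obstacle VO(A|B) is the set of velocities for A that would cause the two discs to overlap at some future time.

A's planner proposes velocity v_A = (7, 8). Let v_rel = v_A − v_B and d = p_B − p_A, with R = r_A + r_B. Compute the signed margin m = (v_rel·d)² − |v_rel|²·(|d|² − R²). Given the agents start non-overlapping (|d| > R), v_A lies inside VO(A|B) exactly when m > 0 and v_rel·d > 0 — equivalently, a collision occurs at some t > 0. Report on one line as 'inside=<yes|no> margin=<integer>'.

d = (2, -5),  |d|² = 29;  R = 1+4 = 5,  c = 29−5² = 4
v_rel = (12, 12),  |v_rel|² = 288;  v_rel·d = (12)·(2) + (12)·(-5) = -36
288·t² + 72·t + 4 = 0  ⇒  m = (-36)² − 288·4 = 144
m = 144 > 0,  v_rel·d = -36 < 0  ⇒  outside

inside=no margin=144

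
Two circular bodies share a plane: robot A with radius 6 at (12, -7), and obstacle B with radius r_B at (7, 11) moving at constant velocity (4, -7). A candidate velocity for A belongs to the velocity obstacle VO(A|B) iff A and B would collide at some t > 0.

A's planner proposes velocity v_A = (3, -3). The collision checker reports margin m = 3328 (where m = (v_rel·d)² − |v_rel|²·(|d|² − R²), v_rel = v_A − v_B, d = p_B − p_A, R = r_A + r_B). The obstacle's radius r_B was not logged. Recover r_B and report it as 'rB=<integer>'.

m = 3328
d = (-5, 18);  v_rel = (-1, 4),  |v_rel|² = 17
v_rel×d = (-1)·(18) − (4)·(-5) = 2
since m = R²·17 − 2²:  R² = (4 + 3328) / 17 = 196
R = √196 = 14  ⇒  r_B = 14 − 6 = 8

rB=8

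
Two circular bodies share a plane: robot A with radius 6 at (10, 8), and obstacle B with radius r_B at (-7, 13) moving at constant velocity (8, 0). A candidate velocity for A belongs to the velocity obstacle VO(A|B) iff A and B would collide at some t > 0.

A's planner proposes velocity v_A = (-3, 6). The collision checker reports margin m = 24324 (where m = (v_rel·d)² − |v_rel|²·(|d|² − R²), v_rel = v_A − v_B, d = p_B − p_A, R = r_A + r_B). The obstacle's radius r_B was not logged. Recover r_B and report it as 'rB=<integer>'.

m = 24324
d = (-17, 5);  v_rel = (-11, 6),  |v_rel|² = 157
v_rel×d = (-11)·(5) − (6)·(-17) = 47
since m = R²·157 − 47²:  R² = (2209 + 24324) / 157 = 169
R = √169 = 13  ⇒  r_B = 13 − 6 = 7

rB=7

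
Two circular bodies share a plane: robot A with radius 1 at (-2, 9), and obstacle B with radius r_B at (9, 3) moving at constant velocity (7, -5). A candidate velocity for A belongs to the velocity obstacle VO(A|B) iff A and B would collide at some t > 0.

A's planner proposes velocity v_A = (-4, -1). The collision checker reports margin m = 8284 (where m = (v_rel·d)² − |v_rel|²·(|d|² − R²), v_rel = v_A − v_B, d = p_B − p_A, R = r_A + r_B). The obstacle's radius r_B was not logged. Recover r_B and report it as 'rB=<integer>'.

m = 8284
d = (11, -6);  v_rel = (-11, 4),  |v_rel|² = 137
v_rel×d = (-11)·(-6) − (4)·(11) = 22
since m = R²·137 − 22²:  R² = (484 + 8284) / 137 = 64
R = √64 = 8  ⇒  r_B = 8 − 1 = 7

rB=7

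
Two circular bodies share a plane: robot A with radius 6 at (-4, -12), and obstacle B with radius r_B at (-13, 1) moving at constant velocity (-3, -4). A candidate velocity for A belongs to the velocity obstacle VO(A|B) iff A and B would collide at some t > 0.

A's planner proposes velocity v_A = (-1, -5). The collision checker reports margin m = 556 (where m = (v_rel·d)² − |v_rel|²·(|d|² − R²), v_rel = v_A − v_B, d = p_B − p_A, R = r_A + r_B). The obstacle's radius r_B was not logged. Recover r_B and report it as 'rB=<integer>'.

m = 556
d = (-9, 13);  v_rel = (2, -1),  |v_rel|² = 5
v_rel×d = (2)·(13) − (-1)·(-9) = 17
since m = R²·5 − 17²:  R² = (289 + 556) / 5 = 169
R = √169 = 13  ⇒  r_B = 13 − 6 = 7

rB=7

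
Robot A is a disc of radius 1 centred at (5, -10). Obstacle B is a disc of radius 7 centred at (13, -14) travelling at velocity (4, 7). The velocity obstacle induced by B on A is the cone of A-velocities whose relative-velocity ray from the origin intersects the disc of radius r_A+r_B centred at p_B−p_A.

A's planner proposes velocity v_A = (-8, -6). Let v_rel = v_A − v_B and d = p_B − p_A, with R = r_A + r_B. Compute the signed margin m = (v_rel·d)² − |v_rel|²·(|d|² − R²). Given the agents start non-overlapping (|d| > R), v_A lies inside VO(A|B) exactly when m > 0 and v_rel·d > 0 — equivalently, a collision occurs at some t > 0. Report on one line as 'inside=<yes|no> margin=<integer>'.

d = (8, -4),  |d|² = 80;  R = 1+7 = 8,  c = 80−8² = 16
v_rel = (-12, -13),  |v_rel|² = 313;  v_rel·d = (-12)·(8) + (-13)·(-4) = -44
313·t² + 88·t + 16 = 0  ⇒  m = (-44)² − 313·16 = -3072
m = -3072 < 0,  v_rel·d = -44 < 0  ⇒  outside

inside=no margin=-3072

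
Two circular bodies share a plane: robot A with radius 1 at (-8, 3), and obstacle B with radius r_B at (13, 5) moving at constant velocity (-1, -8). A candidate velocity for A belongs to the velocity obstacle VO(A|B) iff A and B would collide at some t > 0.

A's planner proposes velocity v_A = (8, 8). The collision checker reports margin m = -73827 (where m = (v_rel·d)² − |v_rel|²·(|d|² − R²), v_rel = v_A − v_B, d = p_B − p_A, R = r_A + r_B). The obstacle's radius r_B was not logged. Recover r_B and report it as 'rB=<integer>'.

m = -73827
d = (21, 2);  v_rel = (9, 16),  |v_rel|² = 337
v_rel×d = (9)·(2) − (16)·(21) = -318
since m = R²·337 − (-318)²:  R² = (101124 + -73827) / 337 = 81
R = √81 = 9  ⇒  r_B = 9 − 1 = 8

rB=8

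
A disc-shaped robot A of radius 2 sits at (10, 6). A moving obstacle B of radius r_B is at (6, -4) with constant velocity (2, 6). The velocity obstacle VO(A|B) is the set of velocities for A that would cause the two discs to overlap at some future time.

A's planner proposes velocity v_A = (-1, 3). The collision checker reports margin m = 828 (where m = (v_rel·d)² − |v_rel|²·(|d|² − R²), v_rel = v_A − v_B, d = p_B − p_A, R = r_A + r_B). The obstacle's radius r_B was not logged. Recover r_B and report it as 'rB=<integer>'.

m = 828
d = (-4, -10);  v_rel = (-3, -3),  |v_rel|² = 18
v_rel×d = (-3)·(-10) − (-3)·(-4) = 18
since m = R²·18 − 18²:  R² = (324 + 828) / 18 = 64
R = √64 = 8  ⇒  r_B = 8 − 2 = 6

rB=6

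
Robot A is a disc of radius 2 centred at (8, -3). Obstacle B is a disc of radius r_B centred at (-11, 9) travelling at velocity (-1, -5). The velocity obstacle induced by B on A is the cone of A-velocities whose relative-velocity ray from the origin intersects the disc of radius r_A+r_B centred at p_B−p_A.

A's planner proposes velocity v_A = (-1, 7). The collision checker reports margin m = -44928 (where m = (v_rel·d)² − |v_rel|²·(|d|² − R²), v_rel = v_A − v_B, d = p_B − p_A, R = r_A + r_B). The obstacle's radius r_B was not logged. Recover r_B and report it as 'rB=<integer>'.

m = -44928
d = (-19, 12);  v_rel = (0, 12),  |v_rel|² = 144
v_rel×d = (0)·(12) − (12)·(-19) = 228
since m = R²·144 − 228²:  R² = (51984 + -44928) / 144 = 49
R = √49 = 7  ⇒  r_B = 7 − 2 = 5

rB=5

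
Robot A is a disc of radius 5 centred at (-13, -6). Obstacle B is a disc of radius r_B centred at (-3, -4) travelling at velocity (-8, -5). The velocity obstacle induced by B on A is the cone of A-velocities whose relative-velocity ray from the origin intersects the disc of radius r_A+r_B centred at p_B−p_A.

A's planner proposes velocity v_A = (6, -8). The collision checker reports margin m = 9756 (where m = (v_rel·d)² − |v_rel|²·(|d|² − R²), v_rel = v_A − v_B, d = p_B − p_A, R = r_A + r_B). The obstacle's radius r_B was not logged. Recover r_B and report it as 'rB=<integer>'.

m = 9756
d = (10, 2);  v_rel = (14, -3),  |v_rel|² = 205
v_rel×d = (14)·(2) − (-3)·(10) = 58
since m = R²·205 − 58²:  R² = (3364 + 9756) / 205 = 64
R = √64 = 8  ⇒  r_B = 8 − 5 = 3

rB=3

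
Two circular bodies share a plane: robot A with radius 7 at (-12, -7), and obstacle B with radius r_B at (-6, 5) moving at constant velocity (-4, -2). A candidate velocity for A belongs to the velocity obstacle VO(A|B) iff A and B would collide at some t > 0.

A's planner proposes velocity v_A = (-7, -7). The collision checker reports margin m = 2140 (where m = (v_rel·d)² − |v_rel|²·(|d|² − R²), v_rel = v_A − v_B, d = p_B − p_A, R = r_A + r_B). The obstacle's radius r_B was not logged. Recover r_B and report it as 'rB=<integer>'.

m = 2140
d = (6, 12);  v_rel = (-3, -5),  |v_rel|² = 34
v_rel×d = (-3)·(12) − (-5)·(6) = -6
since m = R²·34 − (-6)²:  R² = (36 + 2140) / 34 = 64
R = √64 = 8  ⇒  r_B = 8 − 7 = 1

rB=1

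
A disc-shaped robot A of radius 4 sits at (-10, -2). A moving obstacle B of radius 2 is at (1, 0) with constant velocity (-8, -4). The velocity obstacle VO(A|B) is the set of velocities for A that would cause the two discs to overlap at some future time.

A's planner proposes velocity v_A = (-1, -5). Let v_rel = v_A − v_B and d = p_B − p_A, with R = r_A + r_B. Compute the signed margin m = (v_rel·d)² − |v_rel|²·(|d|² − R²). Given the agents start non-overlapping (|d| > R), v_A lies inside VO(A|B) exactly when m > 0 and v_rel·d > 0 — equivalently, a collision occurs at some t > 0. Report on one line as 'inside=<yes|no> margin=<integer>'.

d = (11, 2),  |d|² = 125;  R = 4+2 = 6,  c = 125−6² = 89
v_rel = (7, -1),  |v_rel|² = 50;  v_rel·d = (7)·(11) + (-1)·(2) = 75
50·t² − 150·t + 89 = 0  ⇒  m = 75² − 50·89 = 1175
m = 1175 > 0,  v_rel·d = 75 > 0  ⇒  inside

inside=yes margin=1175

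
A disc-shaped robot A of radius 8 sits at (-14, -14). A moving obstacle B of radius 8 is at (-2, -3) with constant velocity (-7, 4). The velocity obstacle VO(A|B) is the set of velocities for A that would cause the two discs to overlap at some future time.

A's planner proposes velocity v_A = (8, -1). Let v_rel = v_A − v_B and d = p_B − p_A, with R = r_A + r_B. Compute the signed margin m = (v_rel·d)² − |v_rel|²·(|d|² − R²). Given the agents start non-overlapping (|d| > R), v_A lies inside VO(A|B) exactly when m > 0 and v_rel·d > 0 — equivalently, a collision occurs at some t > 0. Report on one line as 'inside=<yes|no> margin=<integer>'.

d = (12, 11),  |d|² = 265;  R = 8+8 = 16,  c = 265−16² = 9
v_rel = (15, -5),  |v_rel|² = 250;  v_rel·d = (15)·(12) + (-5)·(11) = 125
250·t² − 250·t + 9 = 0  ⇒  m = 125² − 250·9 = 13375
m = 13375 > 0,  v_rel·d = 125 > 0  ⇒  inside

inside=yes margin=13375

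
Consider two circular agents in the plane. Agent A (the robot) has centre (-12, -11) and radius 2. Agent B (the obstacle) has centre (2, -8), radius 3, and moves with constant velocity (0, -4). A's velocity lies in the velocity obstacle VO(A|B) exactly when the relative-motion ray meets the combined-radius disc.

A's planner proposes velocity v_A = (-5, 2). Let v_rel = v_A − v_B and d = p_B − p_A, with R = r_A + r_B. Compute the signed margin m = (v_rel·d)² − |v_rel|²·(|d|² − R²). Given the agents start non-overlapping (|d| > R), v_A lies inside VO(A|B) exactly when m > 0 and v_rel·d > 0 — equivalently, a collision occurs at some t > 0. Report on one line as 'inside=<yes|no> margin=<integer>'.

d = (14, 3),  |d|² = 205;  R = 2+3 = 5,  c = 205−5² = 180
v_rel = (-5, 6),  |v_rel|² = 61;  v_rel·d = (-5)·(14) + (6)·(3) = -52
61·t² + 104·t + 180 = 0  ⇒  m = (-52)² − 61·180 = -8276
m = -8276 < 0,  v_rel·d = -52 < 0  ⇒  outside

inside=no margin=-8276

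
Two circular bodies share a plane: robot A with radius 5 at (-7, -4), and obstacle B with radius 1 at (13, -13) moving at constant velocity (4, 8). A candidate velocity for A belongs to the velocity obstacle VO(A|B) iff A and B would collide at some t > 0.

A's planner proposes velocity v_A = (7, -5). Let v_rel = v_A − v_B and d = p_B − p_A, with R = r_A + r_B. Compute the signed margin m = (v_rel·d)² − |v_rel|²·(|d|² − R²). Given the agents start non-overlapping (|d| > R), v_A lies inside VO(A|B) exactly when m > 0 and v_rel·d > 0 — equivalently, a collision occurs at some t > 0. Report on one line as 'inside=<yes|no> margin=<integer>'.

d = (20, -9),  |d|² = 481;  R = 5+1 = 6,  c = 481−6² = 445
v_rel = (3, -13),  |v_rel|² = 178;  v_rel·d = (3)·(20) + (-13)·(-9) = 177
178·t² − 354·t + 445 = 0  ⇒  m = 177² − 178·445 = -47881
m = -47881 < 0,  v_rel·d = 177 > 0  ⇒  outside

inside=no margin=-47881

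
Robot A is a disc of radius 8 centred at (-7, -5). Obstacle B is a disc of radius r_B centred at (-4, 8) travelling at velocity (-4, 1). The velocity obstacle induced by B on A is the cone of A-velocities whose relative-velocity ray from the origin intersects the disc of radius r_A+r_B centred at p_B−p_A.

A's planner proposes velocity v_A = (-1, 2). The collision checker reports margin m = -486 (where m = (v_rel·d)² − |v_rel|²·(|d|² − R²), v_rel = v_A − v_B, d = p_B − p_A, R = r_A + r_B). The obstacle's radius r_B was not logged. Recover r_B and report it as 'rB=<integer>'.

m = -486
d = (3, 13);  v_rel = (3, 1),  |v_rel|² = 10
v_rel×d = (3)·(13) − (1)·(3) = 36
since m = R²·10 − 36²:  R² = (1296 + -486) / 10 = 81
R = √81 = 9  ⇒  r_B = 9 − 8 = 1

rB=1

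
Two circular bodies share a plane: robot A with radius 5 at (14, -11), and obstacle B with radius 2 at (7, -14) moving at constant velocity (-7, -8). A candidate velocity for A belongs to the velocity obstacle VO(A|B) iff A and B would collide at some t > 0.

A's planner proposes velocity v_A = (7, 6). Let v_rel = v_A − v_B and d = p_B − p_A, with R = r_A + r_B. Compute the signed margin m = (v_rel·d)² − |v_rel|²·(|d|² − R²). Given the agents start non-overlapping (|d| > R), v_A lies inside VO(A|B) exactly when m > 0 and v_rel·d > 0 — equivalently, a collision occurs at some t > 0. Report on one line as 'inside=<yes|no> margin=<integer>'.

d = (-7, -3),  |d|² = 58;  R = 5+2 = 7,  c = 58−7² = 9
v_rel = (14, 14),  |v_rel|² = 392;  v_rel·d = (14)·(-7) + (14)·(-3) = -140
392·t² + 280·t + 9 = 0  ⇒  m = (-140)² − 392·9 = 16072
m = 16072 > 0,  v_rel·d = -140 < 0  ⇒  outside

inside=no margin=16072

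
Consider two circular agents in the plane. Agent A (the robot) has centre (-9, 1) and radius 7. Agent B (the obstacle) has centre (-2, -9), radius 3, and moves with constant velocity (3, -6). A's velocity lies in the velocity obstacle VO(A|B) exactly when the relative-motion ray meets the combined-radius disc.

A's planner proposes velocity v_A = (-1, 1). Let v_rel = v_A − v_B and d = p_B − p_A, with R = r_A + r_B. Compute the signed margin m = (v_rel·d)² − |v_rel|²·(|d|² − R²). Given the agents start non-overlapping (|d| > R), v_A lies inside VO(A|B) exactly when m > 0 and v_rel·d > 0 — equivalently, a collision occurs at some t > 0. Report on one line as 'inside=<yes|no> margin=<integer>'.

d = (7, -10),  |d|² = 149;  R = 7+3 = 10,  c = 149−10² = 49
v_rel = (-4, 7),  |v_rel|² = 65;  v_rel·d = (-4)·(7) + (7)·(-10) = -98
65·t² + 196·t + 49 = 0  ⇒  m = (-98)² − 65·49 = 6419
m = 6419 > 0,  v_rel·d = -98 < 0  ⇒  outside

inside=no margin=6419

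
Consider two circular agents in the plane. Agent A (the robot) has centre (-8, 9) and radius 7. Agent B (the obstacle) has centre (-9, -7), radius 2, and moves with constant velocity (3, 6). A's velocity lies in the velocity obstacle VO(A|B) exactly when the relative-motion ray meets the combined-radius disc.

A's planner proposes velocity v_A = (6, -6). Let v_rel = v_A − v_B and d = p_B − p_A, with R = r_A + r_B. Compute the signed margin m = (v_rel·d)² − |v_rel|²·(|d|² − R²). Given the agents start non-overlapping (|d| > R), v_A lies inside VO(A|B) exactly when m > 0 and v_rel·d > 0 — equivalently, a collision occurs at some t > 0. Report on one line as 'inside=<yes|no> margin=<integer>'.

d = (-1, -16),  |d|² = 257;  R = 7+2 = 9,  c = 257−9² = 176
v_rel = (3, -12),  |v_rel|² = 153;  v_rel·d = (3)·(-1) + (-12)·(-16) = 189
153·t² − 378·t + 176 = 0  ⇒  m = 189² − 153·176 = 8793
m = 8793 > 0,  v_rel·d = 189 > 0  ⇒  inside

inside=yes margin=8793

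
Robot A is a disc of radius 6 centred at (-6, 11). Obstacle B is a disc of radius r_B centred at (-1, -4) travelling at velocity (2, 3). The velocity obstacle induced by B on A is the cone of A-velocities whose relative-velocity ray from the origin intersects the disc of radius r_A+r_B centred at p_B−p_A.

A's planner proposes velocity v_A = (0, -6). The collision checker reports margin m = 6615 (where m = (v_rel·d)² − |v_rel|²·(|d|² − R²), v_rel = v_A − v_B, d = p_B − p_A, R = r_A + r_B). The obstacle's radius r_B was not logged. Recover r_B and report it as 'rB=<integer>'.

m = 6615
d = (5, -15);  v_rel = (-2, -9),  |v_rel|² = 85
v_rel×d = (-2)·(-15) − (-9)·(5) = 75
since m = R²·85 − 75²:  R² = (5625 + 6615) / 85 = 144
R = √144 = 12  ⇒  r_B = 12 − 6 = 6

rB=6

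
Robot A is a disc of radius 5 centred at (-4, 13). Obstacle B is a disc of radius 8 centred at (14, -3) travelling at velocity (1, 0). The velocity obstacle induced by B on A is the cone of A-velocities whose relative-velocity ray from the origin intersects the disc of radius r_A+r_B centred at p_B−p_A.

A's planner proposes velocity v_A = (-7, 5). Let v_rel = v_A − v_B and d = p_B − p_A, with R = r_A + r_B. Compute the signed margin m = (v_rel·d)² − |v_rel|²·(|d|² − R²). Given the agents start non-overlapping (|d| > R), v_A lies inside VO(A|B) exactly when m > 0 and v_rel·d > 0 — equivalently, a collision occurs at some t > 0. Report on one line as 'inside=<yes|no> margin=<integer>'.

d = (18, -16),  |d|² = 580;  R = 5+8 = 13,  c = 580−13² = 411
v_rel = (-8, 5),  |v_rel|² = 89;  v_rel·d = (-8)·(18) + (5)·(-16) = -224
89·t² + 448·t + 411 = 0  ⇒  m = (-224)² − 89·411 = 13597
m = 13597 > 0,  v_rel·d = -224 < 0  ⇒  outside

inside=no margin=13597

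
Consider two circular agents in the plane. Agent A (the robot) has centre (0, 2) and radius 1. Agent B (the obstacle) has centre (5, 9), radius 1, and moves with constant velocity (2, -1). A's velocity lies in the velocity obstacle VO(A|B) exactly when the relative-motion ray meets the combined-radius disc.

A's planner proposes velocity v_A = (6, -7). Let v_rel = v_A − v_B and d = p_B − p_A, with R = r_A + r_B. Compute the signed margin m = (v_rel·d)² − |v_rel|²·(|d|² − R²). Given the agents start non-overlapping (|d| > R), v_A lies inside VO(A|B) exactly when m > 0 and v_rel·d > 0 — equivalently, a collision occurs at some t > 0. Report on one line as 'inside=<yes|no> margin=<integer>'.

d = (5, 7),  |d|² = 74;  R = 1+1 = 2,  c = 74−2² = 70
v_rel = (4, -6),  |v_rel|² = 52;  v_rel·d = (4)·(5) + (-6)·(7) = -22
52·t² + 44·t + 70 = 0  ⇒  m = (-22)² − 52·70 = -3156
m = -3156 < 0,  v_rel·d = -22 < 0  ⇒  outside

inside=no margin=-3156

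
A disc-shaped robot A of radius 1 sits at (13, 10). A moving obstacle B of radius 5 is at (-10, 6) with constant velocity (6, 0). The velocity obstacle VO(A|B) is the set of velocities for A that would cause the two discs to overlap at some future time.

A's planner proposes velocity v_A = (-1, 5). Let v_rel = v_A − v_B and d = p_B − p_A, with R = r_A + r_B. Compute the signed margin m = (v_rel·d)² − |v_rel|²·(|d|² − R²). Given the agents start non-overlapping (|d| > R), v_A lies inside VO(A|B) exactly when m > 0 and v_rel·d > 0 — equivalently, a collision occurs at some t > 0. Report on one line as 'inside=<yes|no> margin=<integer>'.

d = (-23, -4),  |d|² = 545;  R = 1+5 = 6,  c = 545−6² = 509
v_rel = (-7, 5),  |v_rel|² = 74;  v_rel·d = (-7)·(-23) + (5)·(-4) = 141
74·t² − 282·t + 509 = 0  ⇒  m = 141² − 74·509 = -17785
m = -17785 < 0,  v_rel·d = 141 > 0  ⇒  outside

inside=no margin=-17785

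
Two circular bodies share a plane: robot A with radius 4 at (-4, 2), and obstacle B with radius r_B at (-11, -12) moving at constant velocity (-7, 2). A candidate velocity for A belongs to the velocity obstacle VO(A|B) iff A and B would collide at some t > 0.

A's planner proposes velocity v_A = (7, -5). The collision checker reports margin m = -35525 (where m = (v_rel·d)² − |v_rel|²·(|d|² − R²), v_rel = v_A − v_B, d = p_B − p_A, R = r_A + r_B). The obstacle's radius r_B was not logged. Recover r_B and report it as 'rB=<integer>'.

m = -35525
d = (-7, -14);  v_rel = (14, -7),  |v_rel|² = 245
v_rel×d = (14)·(-14) − (-7)·(-7) = -245
since m = R²·245 − (-245)²:  R² = (60025 + -35525) / 245 = 100
R = √100 = 10  ⇒  r_B = 10 − 4 = 6

rB=6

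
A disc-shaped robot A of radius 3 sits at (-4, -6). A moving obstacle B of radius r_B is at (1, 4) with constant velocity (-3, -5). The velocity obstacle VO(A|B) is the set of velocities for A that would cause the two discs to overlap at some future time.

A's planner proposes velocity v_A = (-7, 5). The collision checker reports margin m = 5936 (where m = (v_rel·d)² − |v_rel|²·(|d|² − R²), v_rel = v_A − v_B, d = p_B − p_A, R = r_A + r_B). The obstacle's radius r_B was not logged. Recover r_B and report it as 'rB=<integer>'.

m = 5936
d = (5, 10);  v_rel = (-4, 10),  |v_rel|² = 116
v_rel×d = (-4)·(10) − (10)·(5) = -90
since m = R²·116 − (-90)²:  R² = (8100 + 5936) / 116 = 121
R = √121 = 11  ⇒  r_B = 11 − 3 = 8

rB=8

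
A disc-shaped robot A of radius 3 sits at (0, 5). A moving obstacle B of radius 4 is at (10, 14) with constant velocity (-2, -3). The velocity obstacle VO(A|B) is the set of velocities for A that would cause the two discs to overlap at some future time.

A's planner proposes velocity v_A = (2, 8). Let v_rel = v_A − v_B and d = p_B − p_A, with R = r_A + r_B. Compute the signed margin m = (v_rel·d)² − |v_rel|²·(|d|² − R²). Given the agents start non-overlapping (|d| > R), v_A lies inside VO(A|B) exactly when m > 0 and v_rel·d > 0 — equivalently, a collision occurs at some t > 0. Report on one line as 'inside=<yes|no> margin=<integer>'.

d = (10, 9),  |d|² = 181;  R = 3+4 = 7,  c = 181−7² = 132
v_rel = (4, 11),  |v_rel|² = 137;  v_rel·d = (4)·(10) + (11)·(9) = 139
137·t² − 278·t + 132 = 0  ⇒  m = 139² − 137·132 = 1237
m = 1237 > 0,  v_rel·d = 139 > 0  ⇒  inside

inside=yes margin=1237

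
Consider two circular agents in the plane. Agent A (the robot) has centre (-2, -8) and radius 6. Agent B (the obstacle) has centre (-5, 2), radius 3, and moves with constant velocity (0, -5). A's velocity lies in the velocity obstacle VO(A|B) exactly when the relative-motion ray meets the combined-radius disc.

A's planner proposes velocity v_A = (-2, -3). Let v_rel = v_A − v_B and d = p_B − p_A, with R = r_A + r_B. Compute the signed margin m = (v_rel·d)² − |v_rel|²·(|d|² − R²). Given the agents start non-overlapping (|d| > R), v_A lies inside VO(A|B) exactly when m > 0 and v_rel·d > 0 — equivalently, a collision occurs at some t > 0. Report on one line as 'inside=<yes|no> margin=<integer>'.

d = (-3, 10),  |d|² = 109;  R = 6+3 = 9,  c = 109−9² = 28
v_rel = (-2, 2),  |v_rel|² = 8;  v_rel·d = (-2)·(-3) + (2)·(10) = 26
8·t² − 52·t + 28 = 0  ⇒  m = 26² − 8·28 = 452
m = 452 > 0,  v_rel·d = 26 > 0  ⇒  inside

inside=yes margin=452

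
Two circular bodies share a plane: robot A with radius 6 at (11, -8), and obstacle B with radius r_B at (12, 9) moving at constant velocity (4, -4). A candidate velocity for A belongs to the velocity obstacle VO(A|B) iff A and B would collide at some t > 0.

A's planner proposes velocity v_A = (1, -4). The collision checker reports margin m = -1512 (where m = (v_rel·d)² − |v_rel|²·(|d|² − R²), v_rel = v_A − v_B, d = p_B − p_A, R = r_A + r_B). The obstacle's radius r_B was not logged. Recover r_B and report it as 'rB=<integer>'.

m = -1512
d = (1, 17);  v_rel = (-3, 0),  |v_rel|² = 9
v_rel×d = (-3)·(17) − (0)·(1) = -51
since m = R²·9 − (-51)²:  R² = (2601 + -1512) / 9 = 121
R = √121 = 11  ⇒  r_B = 11 − 6 = 5

rB=5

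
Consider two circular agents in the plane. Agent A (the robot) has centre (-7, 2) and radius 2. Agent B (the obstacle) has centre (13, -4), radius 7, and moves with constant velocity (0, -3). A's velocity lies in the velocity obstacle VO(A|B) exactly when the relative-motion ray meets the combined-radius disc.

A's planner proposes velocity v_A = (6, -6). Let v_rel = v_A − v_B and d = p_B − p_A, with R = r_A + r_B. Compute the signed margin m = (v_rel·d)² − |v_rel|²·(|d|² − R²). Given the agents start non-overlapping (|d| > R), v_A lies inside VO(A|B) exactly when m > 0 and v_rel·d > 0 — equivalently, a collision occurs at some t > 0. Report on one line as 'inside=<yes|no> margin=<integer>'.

d = (20, -6),  |d|² = 436;  R = 2+7 = 9,  c = 436−9² = 355
v_rel = (6, -3),  |v_rel|² = 45;  v_rel·d = (6)·(20) + (-3)·(-6) = 138
45·t² − 276·t + 355 = 0  ⇒  m = 138² − 45·355 = 3069
m = 3069 > 0,  v_rel·d = 138 > 0  ⇒  inside

inside=yes margin=3069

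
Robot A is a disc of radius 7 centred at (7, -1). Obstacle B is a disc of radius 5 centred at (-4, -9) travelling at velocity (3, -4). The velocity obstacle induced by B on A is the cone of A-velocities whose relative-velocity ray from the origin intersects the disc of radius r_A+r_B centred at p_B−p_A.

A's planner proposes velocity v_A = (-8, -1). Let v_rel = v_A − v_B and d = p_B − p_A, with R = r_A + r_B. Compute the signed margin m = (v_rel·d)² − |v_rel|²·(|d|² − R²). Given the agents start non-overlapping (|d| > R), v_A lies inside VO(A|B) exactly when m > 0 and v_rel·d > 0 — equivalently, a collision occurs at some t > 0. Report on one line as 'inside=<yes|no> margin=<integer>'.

d = (-11, -8),  |d|² = 185;  R = 7+5 = 12,  c = 185−12² = 41
v_rel = (-11, 3),  |v_rel|² = 130;  v_rel·d = (-11)·(-11) + (3)·(-8) = 97
130·t² − 194·t + 41 = 0  ⇒  m = 97² − 130·41 = 4079
m = 4079 > 0,  v_rel·d = 97 > 0  ⇒  inside

inside=yes margin=4079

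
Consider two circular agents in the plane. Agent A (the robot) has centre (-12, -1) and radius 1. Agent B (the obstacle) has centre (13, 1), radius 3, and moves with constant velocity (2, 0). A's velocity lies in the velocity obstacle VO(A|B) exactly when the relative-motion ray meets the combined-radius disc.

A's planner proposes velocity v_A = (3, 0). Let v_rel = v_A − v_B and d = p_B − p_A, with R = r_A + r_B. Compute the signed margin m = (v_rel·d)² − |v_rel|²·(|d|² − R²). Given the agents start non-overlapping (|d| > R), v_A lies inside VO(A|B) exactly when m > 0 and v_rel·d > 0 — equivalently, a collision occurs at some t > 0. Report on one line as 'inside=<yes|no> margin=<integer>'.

d = (25, 2),  |d|² = 629;  R = 1+3 = 4,  c = 629−4² = 613
v_rel = (1, 0),  |v_rel|² = 1;  v_rel·d = (1)·(25) + (0)·(2) = 25
1·t² − 50·t + 613 = 0  ⇒  m = 25² − 1·613 = 12
m = 12 > 0,  v_rel·d = 25 > 0  ⇒  inside

inside=yes margin=12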